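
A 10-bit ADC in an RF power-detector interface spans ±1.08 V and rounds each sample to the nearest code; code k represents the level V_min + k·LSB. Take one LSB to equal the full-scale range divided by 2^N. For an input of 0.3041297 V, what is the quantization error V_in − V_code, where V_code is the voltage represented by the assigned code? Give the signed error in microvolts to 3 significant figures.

+380 µV

Span: 1.08 V − (-1.08 V) = 2.16 V. LSB = 2.16 V / 2^10 ≈ 2.109 mV.
Position in LSBs: (0.3041297 − (-1.08)) × 1024/2.16 = 656.1800; rounding gives k = 656.
V_code = -1.08 + (656/1024) × 2.16 = 0.3037500000 V.
Error = V_in − V_code = 0.3041297 − (0.3037500000) = +380 µV.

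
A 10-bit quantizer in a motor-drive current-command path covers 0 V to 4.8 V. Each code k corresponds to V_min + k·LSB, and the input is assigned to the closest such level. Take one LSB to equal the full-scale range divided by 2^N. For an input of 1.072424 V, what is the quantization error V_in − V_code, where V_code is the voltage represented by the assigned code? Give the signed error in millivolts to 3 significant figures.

V_FS = 4.8 V. LSB = 4.8 V / 2^10 ≈ 4.688 mV.
(V_in − V_min)/LSB = (1.072424 − (0)) × 1024/4.8 = 228.7838 → nearest code k = 229.
V_code = V_min + k × range/2^10 = 0 + 229 × 4.8/1024 = 1.073437500 V.
e = 1.072424 − (1.073437500) = −1.01 mV.

−1.01 mV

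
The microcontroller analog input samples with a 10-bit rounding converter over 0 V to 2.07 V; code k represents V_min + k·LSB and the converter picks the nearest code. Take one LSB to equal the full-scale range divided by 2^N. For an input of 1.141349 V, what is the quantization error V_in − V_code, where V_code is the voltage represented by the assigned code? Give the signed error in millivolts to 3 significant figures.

−0.790 mV

Range is 2.07 V. LSB = 2.07 V / 2^10 ≈ 2.021 mV.
(V_in − V_min)/LSB = (1.141349 − (0)) × 1024/2.07 = 564.6094 → nearest code k = 565.
V_code = V_min + k × range/2^10 = 0 + 565 × 2.07/1024 = 1.142138672 V.
e = 1.141349 − (1.142138672) = −0.790 mV.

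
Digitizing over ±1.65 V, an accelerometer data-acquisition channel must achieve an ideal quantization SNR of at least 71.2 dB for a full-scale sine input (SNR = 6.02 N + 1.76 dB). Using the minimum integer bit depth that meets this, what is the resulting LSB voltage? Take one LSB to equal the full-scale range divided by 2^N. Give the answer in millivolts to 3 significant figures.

0.806 mV

The full-scale span is 1.65 − (-1.65) = 3.3 V.
N ≥ (71.2 − 1.76)/6.02 = 11.535 → N_min = 12.
One LSB is 3.3 V / 4096 = 0.806 mV.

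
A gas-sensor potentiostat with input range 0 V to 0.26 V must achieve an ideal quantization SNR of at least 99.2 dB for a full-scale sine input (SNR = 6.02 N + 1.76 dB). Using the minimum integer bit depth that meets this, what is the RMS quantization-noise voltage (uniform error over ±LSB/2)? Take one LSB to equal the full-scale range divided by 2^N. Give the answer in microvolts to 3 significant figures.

Full-scale range = 0.26 V.
Solving 6.02 N ≥ 99.2 − 1.76: N ≥ 16.186. Round up → N = 17.
Step size = 0.26/131072 V = 1.9836 µV.
σ_q = LSB/√12 = 1.9836 µV/3.4641 = 0.573 µV.

0.573 µV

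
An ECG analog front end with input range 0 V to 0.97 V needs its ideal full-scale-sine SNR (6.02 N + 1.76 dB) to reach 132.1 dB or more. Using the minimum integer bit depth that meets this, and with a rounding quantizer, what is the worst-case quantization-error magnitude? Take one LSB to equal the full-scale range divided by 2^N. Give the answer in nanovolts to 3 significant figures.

116 nV

V_FS = 0.97 V.
Required N = ⌈(132.1 − 1.76)/6.02⌉ = ⌈21.651⌉ = 22.
One LSB is 0.97 V / 4194304 = 231.27 nV.
Max error for round-to-nearest is LSB/2 = 116 nV.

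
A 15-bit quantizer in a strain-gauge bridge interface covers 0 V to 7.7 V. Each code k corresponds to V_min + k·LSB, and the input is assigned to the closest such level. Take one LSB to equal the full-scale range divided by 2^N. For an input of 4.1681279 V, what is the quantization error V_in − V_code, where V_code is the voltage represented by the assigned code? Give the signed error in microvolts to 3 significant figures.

−42.3 µV

V_FS = 7.7 V. LSB = 7.7 V / 2^15 ≈ 235.0 µV.
(V_in − V_min)/LSB = (4.1681279 − (0)) × 32768/7.7 = 17737.8201 → nearest code k = 17738.
Reconstructed level: 0 + 17738 × 7.7/32768 V = 4.1681701660 V.
e = 4.1681279 − (4.1681701660) = −42.3 µV.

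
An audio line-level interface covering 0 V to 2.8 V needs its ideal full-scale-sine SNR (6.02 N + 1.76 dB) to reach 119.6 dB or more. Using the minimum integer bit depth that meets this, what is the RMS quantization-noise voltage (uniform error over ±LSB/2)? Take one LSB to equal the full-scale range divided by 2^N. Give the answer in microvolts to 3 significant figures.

0.771 µV

Range is 2.8 V.
Solving 6.02 N ≥ 119.6 − 1.76: N ≥ 19.575. Round up → N = 20.
One LSB is 2.8 V / 1048576 = 2.6703 µV.
σ_q = LSB/√12 = 2.6703 µV/3.4641 = 0.771 µV.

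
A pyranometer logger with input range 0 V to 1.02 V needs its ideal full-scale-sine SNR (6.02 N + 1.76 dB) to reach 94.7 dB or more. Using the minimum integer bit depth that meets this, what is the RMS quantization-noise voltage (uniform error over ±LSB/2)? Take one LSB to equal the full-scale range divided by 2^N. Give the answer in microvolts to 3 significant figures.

Range is 1.02 V.
N ≥ (94.7 − 1.76)/6.02 = 15.439 → N_min = 16.
LSB = 1.02 V ÷ 2^16 = 1.02/65536 V = 15.564 µV.
V_rms = LSB/√12 = 4.49 µV.

4.49 µV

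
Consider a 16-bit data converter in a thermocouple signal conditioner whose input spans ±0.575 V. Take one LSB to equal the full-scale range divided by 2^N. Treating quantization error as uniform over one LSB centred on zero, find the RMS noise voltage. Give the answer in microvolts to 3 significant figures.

5.07 µV

Range = 0.575 − (-0.575) = 1.15 V.
LSB = 1.15 V ÷ 2^16 = 1.15/65536 V = 17.548 µV.
σ_q = LSB/√12 = 17.548 µV/3.4641 = 5.07 µV.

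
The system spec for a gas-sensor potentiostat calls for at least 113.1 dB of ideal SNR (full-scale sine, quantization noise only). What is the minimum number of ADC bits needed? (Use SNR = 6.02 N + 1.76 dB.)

19 bits

Required N = ⌈(113.1 − 1.76)/6.02⌉ = ⌈18.495⌉ = 19.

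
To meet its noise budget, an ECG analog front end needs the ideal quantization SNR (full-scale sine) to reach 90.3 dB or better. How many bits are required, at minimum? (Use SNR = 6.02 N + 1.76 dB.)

15 bits

N ≥ (90.3 − 1.76)/6.02 = 14.708 → N_min = 15.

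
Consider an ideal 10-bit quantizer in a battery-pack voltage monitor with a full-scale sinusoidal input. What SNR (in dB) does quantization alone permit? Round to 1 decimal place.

6.02(10) + 1.76 = 60.20 + 1.76 = 61.96 dB.

62.0 dB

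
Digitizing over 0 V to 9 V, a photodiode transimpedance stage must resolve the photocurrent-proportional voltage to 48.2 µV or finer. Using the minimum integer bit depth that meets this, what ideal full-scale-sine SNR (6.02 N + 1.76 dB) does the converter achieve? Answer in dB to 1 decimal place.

V_FS = 9 V.
Levels needed ≥ 9/48.2 µV = 186700. 2^18 = 262144 suffices, so N_min = 18.
6.02(18) + 1.76 = 110.12 dB.

110.1 dB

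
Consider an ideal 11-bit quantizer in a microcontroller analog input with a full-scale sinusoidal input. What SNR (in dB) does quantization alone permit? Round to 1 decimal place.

68.0 dB

Ideal quantization SNR: 6.02 × 11 + 1.76 dB = 68.0 dB.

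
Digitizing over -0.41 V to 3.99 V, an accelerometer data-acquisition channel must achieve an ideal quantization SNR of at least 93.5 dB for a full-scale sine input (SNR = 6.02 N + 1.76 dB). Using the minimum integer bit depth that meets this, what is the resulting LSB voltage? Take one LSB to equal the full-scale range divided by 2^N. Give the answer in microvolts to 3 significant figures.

67.1 µV

Span: 3.99 V − (-0.41 V) = 4.4 V.
N ≥ (93.5 − 1.76)/6.02 = 15.239 → N_min = 16.
LSB = 4.4 V ÷ 2^16 = 4.4/65536 V = 67.1 µV.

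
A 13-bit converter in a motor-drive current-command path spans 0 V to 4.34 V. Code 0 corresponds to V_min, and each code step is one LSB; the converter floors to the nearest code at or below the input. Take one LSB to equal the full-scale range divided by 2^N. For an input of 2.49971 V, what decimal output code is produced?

V_FS = 4.34 V. LSB = 4.34 V / 2^13 ≈ 0.5298 mV.
(V_in − V_min) × 2^13/range = (2.49971 − (0)) × 8192/4.34 = 4718.347.
Floor → code = 4718.

4718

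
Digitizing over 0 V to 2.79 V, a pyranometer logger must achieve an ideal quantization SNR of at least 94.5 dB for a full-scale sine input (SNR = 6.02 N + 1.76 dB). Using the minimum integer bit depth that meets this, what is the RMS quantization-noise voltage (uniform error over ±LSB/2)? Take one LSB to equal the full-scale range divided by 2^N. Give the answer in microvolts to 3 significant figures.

Span = 2.79 V.
Required N = ⌈(94.5 − 1.76)/6.02⌉ = ⌈15.405⌉ = 16.
One LSB is 2.79 V / 65536 = 42.572 µV.
RMS noise = LSB/√12 = 12.3 µV.

12.3 µV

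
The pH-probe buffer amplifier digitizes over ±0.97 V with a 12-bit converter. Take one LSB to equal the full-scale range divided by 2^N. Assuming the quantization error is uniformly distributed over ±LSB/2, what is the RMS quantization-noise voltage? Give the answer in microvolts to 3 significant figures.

Span: 0.97 V − (-0.97 V) = 1.94 V.
LSB = 1.94 V ÷ 2^12 = 1.94/4096 V = 473.63 µV.
V_rms = LSB/√12 = 473.63 µV / √12 = 137 µV.

137 µV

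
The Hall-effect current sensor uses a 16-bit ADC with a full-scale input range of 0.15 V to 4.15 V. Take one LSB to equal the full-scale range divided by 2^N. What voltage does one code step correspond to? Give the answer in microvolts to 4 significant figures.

Span: 4.15 V − (0.15 V) = 4 V.
Number of codes = 2^16 = 65536.
Step size = 4/65536 V = 61.04 µV.

61.04 µV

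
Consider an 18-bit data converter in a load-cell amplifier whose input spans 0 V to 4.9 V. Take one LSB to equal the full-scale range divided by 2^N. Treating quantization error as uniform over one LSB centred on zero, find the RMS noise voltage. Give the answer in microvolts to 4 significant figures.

Span = 4.9 V.
Step size = 4.9/262144 V = 18.6920 µV.
σ_q = LSB/√12 = 18.6920 µV/3.4641 = 5.396 µV.

5.396 µV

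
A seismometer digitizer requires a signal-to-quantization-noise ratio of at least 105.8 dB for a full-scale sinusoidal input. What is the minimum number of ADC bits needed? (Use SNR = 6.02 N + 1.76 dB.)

18 bits

N ≥ (105.8 − 1.76)/6.02 = 17.282 → N_min = 18.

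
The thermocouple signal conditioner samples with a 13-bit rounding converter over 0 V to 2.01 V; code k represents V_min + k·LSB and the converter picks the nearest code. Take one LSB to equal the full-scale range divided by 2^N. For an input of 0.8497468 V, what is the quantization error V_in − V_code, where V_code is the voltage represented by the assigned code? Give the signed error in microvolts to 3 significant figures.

+60.5 µV

Full-scale range = 2.01 V. LSB = 2.01 V / 2^13 ≈ 245.4 µV.
(0.8497468 − (0)) / LSB = 0.8497468 × 8192/2.01 = 3463.2467. Nearest integer: k = 3463.
V_code = 0 + (3463/8192) × 2.01 = 0.8496862793 V.
V_in − V_code = 0.8497468 − (0.8496862793) = +60.5 µV.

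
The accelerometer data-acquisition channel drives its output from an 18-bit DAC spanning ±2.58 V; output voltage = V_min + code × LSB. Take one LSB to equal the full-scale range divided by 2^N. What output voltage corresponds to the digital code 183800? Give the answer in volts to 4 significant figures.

Range = 2.58 − (-2.58) = 5.16 V. LSB = 5.16 V / 2^18.
V_out = -2.58 + 183800 × (5.16/262144) V
      = -2.58 + 3.61789 = 1.03789 V.

1.038 V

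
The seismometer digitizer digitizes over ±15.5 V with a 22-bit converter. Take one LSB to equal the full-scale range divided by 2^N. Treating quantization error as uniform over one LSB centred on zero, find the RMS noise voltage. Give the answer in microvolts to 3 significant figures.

2.13 µV

Range = 15.5 − (-15.5) = 31 V.
LSB = 31 V ÷ 2^22 = 31/4194304 V = 7.3910 µV.
For a uniform distribution on [−LSB/2, +LSB/2], V_rms = LSB/√12 = 7.3910 µV/3.4641 = 2.13 µV.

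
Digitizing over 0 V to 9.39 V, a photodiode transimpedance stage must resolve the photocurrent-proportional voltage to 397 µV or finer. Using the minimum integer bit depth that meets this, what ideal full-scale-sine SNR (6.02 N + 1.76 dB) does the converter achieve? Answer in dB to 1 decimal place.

92.1 dB

Range is 9.39 V.
9.39 V / 397 µV = 23650. Since 2^14 = 16384 and 2^15 = 32768, N = 15.
Ideal SNR at N = 15: 6.02·15 + 1.76 = 92.1 dB.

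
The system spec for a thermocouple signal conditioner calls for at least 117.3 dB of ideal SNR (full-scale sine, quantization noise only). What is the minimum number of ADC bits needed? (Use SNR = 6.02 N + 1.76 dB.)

6.02 N + 1.76 ≥ 117.3 gives N ≥ 19.193, so the minimum integer is 20.

20 bits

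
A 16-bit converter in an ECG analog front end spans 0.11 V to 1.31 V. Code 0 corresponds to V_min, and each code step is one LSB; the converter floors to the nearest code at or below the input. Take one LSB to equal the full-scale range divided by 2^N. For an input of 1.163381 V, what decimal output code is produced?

Span: 1.31 V − (0.11 V) = 1.2 V. LSB = 1.2 V / 2^16 ≈ 18.31 µV.
V_in − V_min = 1.163381 − (0.11) = 1.053381 V.
Divide by LSB: 1.053381 × 65536/1.2 = 57528.6477.
Truncating gives code 57528.

57528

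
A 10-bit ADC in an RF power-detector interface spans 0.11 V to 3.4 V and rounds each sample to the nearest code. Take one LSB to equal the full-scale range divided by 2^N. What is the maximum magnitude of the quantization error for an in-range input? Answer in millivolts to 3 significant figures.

The full-scale span is 3.4 − (0.11) = 3.29 V.
One LSB is 3.29 V / 1024 = 3.2129 mV.
A rounding quantizer has |error| ≤ LSB/2 = 1.61 mV.

1.61 mV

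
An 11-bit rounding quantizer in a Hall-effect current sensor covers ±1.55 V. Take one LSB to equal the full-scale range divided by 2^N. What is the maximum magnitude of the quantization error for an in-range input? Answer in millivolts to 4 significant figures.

0.7568 mV

Span: 1.55 V − (-1.55 V) = 3.1 V.
LSB = 3.1 V ÷ 2^11 = 3.1/2048 V = 1.51367 mV.
Worst-case error for round-to-nearest is half an LSB: 0.7568 mV.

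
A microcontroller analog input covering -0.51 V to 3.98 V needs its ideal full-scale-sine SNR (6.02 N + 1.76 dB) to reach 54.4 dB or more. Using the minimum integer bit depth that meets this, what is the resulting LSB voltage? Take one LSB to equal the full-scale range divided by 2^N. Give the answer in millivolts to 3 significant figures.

8.77 mV

Span: 3.98 V − (-0.51 V) = 4.49 V.
Required N = ⌈(54.4 − 1.76)/6.02⌉ = ⌈8.744⌉ = 9.
One LSB is 4.49 V / 512 = 8.77 mV.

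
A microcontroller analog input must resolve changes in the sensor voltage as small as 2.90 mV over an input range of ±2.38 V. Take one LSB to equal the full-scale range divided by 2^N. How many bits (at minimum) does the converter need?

The full-scale span is 2.38 − (-2.38) = 4.76 V.
Levels needed ≥ 4.76/2.90 mV = 1641. 2^11 = 2048 suffices, so N_min = 11.

11 bits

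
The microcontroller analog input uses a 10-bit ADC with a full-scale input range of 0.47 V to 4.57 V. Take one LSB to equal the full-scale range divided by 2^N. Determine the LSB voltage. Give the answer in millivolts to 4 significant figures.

4.004 mV

Span: 4.57 V − (0.47 V) = 4.1 V.
There are 2^10 = 1024 steps.
LSB = 4.1 V / 2^10 = 4.004 mV.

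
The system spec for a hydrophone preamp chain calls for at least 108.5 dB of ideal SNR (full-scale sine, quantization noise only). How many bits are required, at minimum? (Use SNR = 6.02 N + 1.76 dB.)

Solving 6.02 N ≥ 108.5 − 1.76: N ≥ 17.731. Round up → N = 18.

18 bits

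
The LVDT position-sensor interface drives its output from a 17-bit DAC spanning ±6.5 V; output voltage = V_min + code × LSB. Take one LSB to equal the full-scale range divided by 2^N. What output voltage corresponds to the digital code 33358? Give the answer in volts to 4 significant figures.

The full-scale span is 6.5 − (-6.5) = 13 V. LSB = 13 V / 2^17.
V_out = V_min + code × LSB = -6.5 V + 33358 × 13 V / 131072
      = -6.5 + 3.30852 = -3.19148 V.

-3.191 V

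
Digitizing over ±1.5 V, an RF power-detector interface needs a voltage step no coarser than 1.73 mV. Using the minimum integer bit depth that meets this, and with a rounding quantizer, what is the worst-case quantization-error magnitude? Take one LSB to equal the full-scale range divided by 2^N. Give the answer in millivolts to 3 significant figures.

The full-scale span is 1.5 − (-1.5) = 3 V.
Levels needed ≥ 3/1.73 mV = 1734. 2^11 = 2048 suffices, so N_min = 11.
One LSB is 3 V / 2048 = 1.4648 mV.
|e|_max = LSB/2 = 0.732 mV.

0.732 mV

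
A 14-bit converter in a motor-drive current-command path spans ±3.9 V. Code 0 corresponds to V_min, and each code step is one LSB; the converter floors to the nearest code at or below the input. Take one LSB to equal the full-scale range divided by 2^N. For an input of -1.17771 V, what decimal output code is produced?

Full-scale range = 3.9 V − (-3.9 V) = 7.8 V. LSB = 7.8 V / 2^14 ≈ 476.1 µV.
code = ⌊(V_in − V_min)/LSB⌋ = ⌊(V_in − V_min) × 2^14 / range⌋
     = ⌊(-1.17771 − (-3.9)) × 16384 / 7.8⌋ = ⌊2.72229 × 16384/7.8⌋
     = ⌊5718.205⌋ = 5718.

5718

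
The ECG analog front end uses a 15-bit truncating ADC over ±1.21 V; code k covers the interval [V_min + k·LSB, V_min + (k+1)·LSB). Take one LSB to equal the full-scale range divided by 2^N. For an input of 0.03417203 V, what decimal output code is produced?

16846

Full-scale range = 1.21 V − (-1.21 V) = 2.42 V. LSB = 2.42 V / 2^15 ≈ 73.85 µV.
V_in − V_min = 0.03417203 − (-1.21) = 1.24417203 V.
Divide by LSB: 1.24417203 × 32768/2.42 = 16846.7062.
Truncating gives code 16846.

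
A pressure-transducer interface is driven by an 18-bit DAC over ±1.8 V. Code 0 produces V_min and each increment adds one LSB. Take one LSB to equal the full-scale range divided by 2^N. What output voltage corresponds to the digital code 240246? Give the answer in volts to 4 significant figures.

The full-scale span is 1.8 − (-1.8) = 3.6 V. LSB = 3.6 V / 2^18.
V_out = V_min + code × LSB = -1.8 V + 240246 × 3.6 V / 262144
      = -1.8 V + 3.29928 V = 1.49928 V.

1.499 V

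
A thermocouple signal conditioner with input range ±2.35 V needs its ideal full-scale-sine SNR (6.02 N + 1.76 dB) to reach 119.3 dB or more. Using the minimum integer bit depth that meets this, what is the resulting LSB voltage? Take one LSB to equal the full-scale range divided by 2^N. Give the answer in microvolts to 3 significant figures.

Full-scale range = 2.35 V − (-2.35 V) = 4.7 V.
Solving 6.02 N ≥ 119.3 − 1.76: N ≥ 19.525. Round up → N = 20.
Step size = 4.7/1048576 V = 4.48 µV.

4.48 µV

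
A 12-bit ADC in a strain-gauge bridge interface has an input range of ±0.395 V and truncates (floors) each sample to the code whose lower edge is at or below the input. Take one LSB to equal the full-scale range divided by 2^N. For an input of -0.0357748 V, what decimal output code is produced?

1862

Full-scale range = 0.395 V − (-0.395 V) = 0.79 V. LSB = 0.79 V / 2^12 ≈ 192.9 µV.
(V_in − V_min) × 2^12/range = (-0.0357748 − (-0.395)) × 4096/0.79 = 1862.514.
Floor → code = 1862.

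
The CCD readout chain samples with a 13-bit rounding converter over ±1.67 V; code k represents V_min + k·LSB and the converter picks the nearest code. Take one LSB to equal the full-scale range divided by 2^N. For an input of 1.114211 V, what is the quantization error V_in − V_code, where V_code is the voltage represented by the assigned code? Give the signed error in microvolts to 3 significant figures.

−73.7 µV

Span: 1.67 V − (-1.67 V) = 3.34 V. LSB = 3.34 V / 2^13 ≈ 407.7 µV.
(V_in − V_min)/LSB = (1.114211 − (-1.67)) × 8192/3.34 = 6828.8193 → nearest code k = 6829.
V_code = -1.67 + (6829/8192) × 3.34 = 1.114284668 V.
e = 1.114211 − (1.114284668) = −73.7 µV.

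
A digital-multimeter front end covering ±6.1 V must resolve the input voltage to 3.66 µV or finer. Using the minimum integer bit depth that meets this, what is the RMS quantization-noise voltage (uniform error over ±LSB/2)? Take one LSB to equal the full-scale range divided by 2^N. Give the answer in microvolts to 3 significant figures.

0.840 µV

Range = 6.1 − (-6.1) = 12.2 V.
Required number of levels: 12.2/3.66 µV = 3.3333e6; smallest N with 2^N ≥ that is 22.
LSB = 12.2 V ÷ 2^22 = 12.2/4194304 V = 2.9087 µV.
V_rms = LSB/√12 = 0.840 µV.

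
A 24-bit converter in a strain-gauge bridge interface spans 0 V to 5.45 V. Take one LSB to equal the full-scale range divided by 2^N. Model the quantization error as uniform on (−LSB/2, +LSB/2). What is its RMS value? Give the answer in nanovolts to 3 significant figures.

93.8 nV

Span = 5.45 V.
LSB = 5.45 V ÷ 2^24 = 5.45/16777216 V = 324.85 nV.
V_rms = LSB/√12 = 324.85 nV / √12 = 93.8 nV.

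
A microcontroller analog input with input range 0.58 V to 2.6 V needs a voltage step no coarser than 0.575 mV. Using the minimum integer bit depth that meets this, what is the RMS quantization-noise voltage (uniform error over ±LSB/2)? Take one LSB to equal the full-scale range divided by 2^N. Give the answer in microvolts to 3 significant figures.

142 µV

Range = 2.6 − (0.58) = 2.02 V.
Need 2^N ≥ 2.02 V / 0.575 mV = 3513 → N_min = 12.
LSB = 2.02 V ÷ 2^12 = 2.02/4096 V = 493.16 µV.
V_rms = LSB/√12 = 142 µV.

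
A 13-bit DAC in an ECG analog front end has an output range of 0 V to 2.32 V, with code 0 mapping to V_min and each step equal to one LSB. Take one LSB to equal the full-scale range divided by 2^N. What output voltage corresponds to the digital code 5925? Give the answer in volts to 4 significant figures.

1.678 V

Span = 2.32 V. LSB = 2.32 V / 2^13.
V_out = 0 + 5925 × (2.32/8192) V
      = 0 + 1.67798 = 1.67798 V.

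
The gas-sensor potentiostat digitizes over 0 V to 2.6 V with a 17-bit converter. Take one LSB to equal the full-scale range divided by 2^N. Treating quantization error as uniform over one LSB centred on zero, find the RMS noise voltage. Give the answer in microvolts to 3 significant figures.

5.73 µV

Range is 2.6 V.
One LSB is 2.6 V / 131072 = 19.836 µV.
σ_q = LSB/√12 = 19.836 µV/3.4641 = 5.73 µV.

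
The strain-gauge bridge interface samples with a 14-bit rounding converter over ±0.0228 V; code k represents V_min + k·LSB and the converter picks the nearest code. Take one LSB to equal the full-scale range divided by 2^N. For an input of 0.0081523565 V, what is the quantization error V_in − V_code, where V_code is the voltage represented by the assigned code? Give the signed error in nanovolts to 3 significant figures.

+355 nV

Full-scale range = 0.0228 V − (-0.0228 V) = 0.0456 V. LSB = 0.0456 V / 2^14 ≈ 2.783 µV.
(V_in − V_min)/LSB = (0.0081523565 − (-0.0228)) × 16384/0.0456 = 11121.1274 → nearest code k = 11121.
V_code = V_min + k × range/2^14 = -0.0228 + 11121 × 0.0456/16384 = 0.0081520019531 V.
e = 0.0081523565 − (0.0081520019531) = +355 nV.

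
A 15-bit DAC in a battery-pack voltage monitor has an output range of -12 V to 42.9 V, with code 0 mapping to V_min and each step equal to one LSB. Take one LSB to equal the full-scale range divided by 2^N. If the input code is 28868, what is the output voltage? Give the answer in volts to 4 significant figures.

36.37 V

The full-scale span is 42.9 − (-12) = 54.9 V. LSB = 54.9 V / 2^15.
V_out = V_min + code × LSB = -12 V + 28868 × 54.9 V / 32768
      = -12 + 48.3659 = 36.3659 V.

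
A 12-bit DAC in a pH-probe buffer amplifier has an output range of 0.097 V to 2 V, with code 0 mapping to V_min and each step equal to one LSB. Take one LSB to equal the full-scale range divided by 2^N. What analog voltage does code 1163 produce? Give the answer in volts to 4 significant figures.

Full-scale range = 2 V − (0.097 V) = 1.903 V. LSB = 1.903 V / 2^12.
V_out = V_min + code × LSB = 0.097 V + 1163 × 1.903 V / 4096
      = 0.097 V + 0.540329 V = 0.637329 V.

0.6373 V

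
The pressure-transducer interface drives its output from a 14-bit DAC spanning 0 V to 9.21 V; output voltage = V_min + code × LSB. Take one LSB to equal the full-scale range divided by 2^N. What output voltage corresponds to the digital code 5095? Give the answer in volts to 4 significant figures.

V_FS = 9.21 V. LSB = 9.21 V / 2^14.
Output = V_min + (5095/16384) × range = 0 + 0.310974 × 9.21 V
      = 0 + 2.86407 = 2.86407 V.

2.864 V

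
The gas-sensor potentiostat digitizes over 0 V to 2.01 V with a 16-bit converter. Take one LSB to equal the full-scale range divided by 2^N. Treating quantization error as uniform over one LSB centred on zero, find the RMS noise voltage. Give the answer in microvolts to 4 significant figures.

8.854 µV

Full-scale range = 2.01 V.
LSB = 2.01 V ÷ 2^16 = 2.01/65536 V = 30.6702 µV.
For a uniform distribution on [−LSB/2, +LSB/2], V_rms = LSB/√12 = 30.6702 µV/3.4641 = 8.854 µV.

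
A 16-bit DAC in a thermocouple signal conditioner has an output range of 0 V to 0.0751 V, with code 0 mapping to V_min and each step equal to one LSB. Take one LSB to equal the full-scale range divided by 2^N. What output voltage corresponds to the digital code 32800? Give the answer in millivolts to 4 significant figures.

Full-scale range = 0.0751 V. LSB = 0.0751 V / 2^16.
V_out = 0 + 32800 × (0.0751/65536) V
      = 0 V + 0.0375867 V = 0.0375867 V.

37.59 mV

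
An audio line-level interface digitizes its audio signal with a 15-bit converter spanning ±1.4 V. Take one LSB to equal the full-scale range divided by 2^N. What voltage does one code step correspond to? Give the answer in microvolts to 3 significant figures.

Full-scale range = 1.4 V − (-1.4 V) = 2.8 V.
2^15 = 32768 levels.
One LSB is 2.8 V / 32768 = 85.4 µV.

85.4 µV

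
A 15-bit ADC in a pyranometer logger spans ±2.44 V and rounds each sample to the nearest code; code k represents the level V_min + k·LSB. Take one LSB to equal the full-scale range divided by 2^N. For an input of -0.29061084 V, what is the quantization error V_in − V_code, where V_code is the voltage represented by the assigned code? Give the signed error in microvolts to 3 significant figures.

−56.6 µV

Range = 2.44 − (-2.44) = 4.88 V. LSB = 4.88 V / 2^15 ≈ 148.9 µV.
Position in LSBs: (-0.29061084 − (-2.44)) × 32768/4.88 = 14432.6197; rounding gives k = 14433.
V_code = -2.44 + (14433/32768) × 4.88 = -0.29055419922 V.
V_in − V_code = -0.29061084 − (-0.29055419922) = −56.6 µV.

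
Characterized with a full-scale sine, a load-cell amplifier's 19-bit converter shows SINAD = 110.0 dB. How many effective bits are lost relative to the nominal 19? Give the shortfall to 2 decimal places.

N_eff = (110.0 − 1.76)/6.02 = 17.9801 bits.
19 − 17.9801 = 1.02 bits below nominal.

1.02 bits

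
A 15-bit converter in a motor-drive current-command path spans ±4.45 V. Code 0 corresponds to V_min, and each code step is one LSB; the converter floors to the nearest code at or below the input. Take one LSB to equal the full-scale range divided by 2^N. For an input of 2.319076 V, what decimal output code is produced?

24922

The full-scale span is 4.45 − (-4.45) = 8.9 V. LSB = 8.9 V / 2^15 ≈ 271.6 µV.
(V_in − V_min) × 2^15/range = (2.319076 − (-4.45)) × 32768/8.9 = 24922.369.
Floor → code = 24922.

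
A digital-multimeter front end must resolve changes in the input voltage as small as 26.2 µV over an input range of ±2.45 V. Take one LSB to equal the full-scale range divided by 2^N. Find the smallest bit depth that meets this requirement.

18 bits

Full-scale range = 2.45 V − (-2.45 V) = 4.9 V.
Required number of levels: 4.9/26.2 µV = 187020; smallest N with 2^N ≥ that is 18.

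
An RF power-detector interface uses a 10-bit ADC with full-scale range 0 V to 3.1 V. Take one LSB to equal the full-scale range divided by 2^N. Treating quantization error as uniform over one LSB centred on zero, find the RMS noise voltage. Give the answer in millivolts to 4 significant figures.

Span = 3.1 V.
Step size = 3.1/1024 V = 3.02734 mV.
For a uniform distribution on [−LSB/2, +LSB/2], V_rms = LSB/√12 = 3.02734 mV/3.4641 = 0.8739 mV.

0.8739 mV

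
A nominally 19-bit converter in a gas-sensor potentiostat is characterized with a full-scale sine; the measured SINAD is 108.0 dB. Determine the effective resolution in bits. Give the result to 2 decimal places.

(108.0 − 1.76) / 6.02 = 106.24/6.02 = 17.6478 effective bits.

17.65 bits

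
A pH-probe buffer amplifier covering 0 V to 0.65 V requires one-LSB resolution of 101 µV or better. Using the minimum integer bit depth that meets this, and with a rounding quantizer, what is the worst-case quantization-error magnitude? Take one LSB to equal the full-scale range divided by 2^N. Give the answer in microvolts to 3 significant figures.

V_FS = 0.65 V.
0.65 V / 101 µV = 6436. Since 2^12 = 4096 and 2^13 = 8192, N = 13.
Step size = 0.65/8192 V = 79.346 µV.
Max error for round-to-nearest is LSB/2 = 39.7 µV.

39.7 µV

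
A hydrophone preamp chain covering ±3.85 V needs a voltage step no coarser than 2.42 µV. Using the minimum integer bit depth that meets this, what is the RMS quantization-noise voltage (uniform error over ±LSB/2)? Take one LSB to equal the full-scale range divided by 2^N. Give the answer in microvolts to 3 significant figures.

0.530 µV

Span: 3.85 V − (-3.85 V) = 7.7 V.
Required number of levels: 7.7/2.42 µV = 3.1818e6; smallest N with 2^N ≥ that is 22.
Step size = 7.7/4194304 V = 1.8358 µV.
σ_q = LSB/√12 = 1.8358 µV/3.4641 = 0.530 µV.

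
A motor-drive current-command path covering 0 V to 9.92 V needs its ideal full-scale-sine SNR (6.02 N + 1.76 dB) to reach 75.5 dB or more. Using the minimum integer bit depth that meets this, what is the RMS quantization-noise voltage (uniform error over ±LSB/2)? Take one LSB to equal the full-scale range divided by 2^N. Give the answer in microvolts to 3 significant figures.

Range is 9.92 V.
6.02 N + 1.76 ≥ 75.5 gives N ≥ 12.249, so the minimum integer is 13.
One LSB is 9.92 V / 8192 = 1.2109 mV.
RMS noise = LSB/√12 = 350 µV.

350 µV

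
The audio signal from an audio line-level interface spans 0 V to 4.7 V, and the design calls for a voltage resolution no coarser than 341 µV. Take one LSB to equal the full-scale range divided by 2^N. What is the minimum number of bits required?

14 bits

Span = 4.7 V.
Need 2^N ≥ 4.7 V / 341 µV = 13780 → N_min = 14.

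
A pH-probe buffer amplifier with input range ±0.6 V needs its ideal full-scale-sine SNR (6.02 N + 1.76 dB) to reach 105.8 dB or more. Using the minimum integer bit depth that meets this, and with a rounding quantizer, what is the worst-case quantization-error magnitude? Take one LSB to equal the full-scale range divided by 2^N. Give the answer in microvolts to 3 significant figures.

2.29 µV

Full-scale range = 0.6 V − (-0.6 V) = 1.2 V.
Required N = ⌈(105.8 − 1.76)/6.02⌉ = ⌈17.282⌉ = 18.
One LSB is 1.2 V / 262144 = 4.5776 µV.
|e|_max = LSB/2 = 2.29 µV.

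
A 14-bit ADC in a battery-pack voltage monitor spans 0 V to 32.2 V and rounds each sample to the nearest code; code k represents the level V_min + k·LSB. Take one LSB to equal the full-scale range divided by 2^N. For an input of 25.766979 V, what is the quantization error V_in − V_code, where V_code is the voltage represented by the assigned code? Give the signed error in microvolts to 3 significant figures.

−489 µV

V_FS = 32.2 V. LSB = 32.2 V / 2^14 ≈ 1.965 mV.
(V_in − V_min)/LSB = (25.766979 − (0)) × 16384/32.2 = 13110.7511 → nearest code k = 13111.
V_code = V_min + k × range/2^14 = 0 + 13111 × 32.2/16384 = 25.767468262 V.
e = 25.766979 − (25.767468262) = −489 µV.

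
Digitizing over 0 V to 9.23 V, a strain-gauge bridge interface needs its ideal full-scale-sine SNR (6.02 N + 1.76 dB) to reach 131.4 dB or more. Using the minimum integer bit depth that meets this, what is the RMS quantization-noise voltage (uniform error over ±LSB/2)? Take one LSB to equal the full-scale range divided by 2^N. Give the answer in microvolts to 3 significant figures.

V_FS = 9.23 V.
6.02 N + 1.76 ≥ 131.4 gives N ≥ 21.535, so the minimum integer is 22.
Step size = 9.23/4194304 V = 2.2006 µV.
V_rms = LSB/√12 = 0.635 µV.

0.635 µV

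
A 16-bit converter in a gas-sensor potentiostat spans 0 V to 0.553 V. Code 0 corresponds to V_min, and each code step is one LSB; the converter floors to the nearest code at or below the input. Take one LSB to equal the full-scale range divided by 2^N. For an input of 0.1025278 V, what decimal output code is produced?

12150

Span = 0.553 V. LSB = 0.553 V / 2^16 ≈ 8.438 µV.
code = ⌊(V_in − V_min)/LSB⌋ = ⌊(V_in − V_min) × 2^16 / range⌋
     = ⌊(0.1025278 − (0)) × 65536 / 0.553⌋ = ⌊0.1025278 × 65536/0.553⌋
     = ⌊12150.564⌋ = 12150.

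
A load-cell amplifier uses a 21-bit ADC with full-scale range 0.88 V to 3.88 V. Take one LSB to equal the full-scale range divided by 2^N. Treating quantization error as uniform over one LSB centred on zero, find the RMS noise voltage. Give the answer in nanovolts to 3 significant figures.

413 nV

The full-scale span is 3.88 − (0.88) = 3 V.
One LSB is 3 V / 2097152 = 1.4305 µV.
RMS of a uniform error over width LSB is LSB/√12 = 413 nV.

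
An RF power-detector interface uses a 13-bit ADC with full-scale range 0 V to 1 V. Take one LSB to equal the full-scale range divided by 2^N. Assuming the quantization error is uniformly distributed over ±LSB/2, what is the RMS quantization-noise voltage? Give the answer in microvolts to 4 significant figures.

Range is 1 V.
LSB = 1 V ÷ 2^13 = 1/8192 V = 122.070 µV.
V_rms = LSB/√12 = 122.070 µV / √12 = 35.24 µV.

35.24 µV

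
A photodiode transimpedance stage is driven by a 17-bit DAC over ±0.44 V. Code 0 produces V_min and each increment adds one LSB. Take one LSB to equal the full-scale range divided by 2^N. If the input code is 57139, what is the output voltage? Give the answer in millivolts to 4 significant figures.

-56.38 mV

The full-scale span is 0.44 − (-0.44) = 0.88 V. LSB = 0.88 V / 2^17.
V_out = -0.44 + 57139 × (0.88/131072) V
      = -0.44 + 0.383624 = -0.0563763 V.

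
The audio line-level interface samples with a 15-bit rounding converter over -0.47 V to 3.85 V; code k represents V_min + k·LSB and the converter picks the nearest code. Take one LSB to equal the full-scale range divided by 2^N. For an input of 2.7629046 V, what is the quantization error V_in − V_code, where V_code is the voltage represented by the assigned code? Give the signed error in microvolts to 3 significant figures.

+23.7 µV

Full-scale range = 3.85 V − (-0.47 V) = 4.32 V. LSB = 4.32 V / 2^15 ≈ 131.8 µV.
(V_in − V_min)/LSB = (2.7629046 − (-0.47)) × 32768/4.32 = 24522.1801 → nearest code k = 24522.
V_code = V_min + k × range/2^15 = -0.47 + 24522 × 4.32/32768 = 2.7628808594 V.
e = 2.7629046 − (2.7628808594) = +23.7 µV.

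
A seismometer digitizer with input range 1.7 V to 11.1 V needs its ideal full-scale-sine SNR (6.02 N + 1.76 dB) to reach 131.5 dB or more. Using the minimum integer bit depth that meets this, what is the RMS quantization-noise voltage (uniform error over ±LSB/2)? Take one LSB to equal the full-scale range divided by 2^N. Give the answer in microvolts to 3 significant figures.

Range = 11.1 − (1.7) = 9.4 V.
N ≥ (131.5 − 1.76)/6.02 = 21.551 → N_min = 22.
Step size = 9.4/4194304 V = 2.2411 µV.
RMS noise = LSB/√12 = 0.647 µV.

0.647 µV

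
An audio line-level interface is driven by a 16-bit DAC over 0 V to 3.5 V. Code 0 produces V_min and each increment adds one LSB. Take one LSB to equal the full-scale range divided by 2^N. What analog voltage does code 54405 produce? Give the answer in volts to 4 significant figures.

2.906 V

Full-scale range = 3.5 V. LSB = 3.5 V / 2^16.
Output = V_min + (54405/65536) × range = 0 + 0.830154 × 3.5 V
      = 0 V + 2.90554 V = 2.90554 V.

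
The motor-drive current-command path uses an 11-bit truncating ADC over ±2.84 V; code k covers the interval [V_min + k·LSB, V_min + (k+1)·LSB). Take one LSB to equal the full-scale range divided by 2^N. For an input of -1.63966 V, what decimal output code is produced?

432

The full-scale span is 2.84 − (-2.84) = 5.68 V. LSB = 5.68 V / 2^11 ≈ 2.773 mV.
V_in − V_min = -1.63966 − (-2.84) = 1.20034 V.
Divide by LSB: 1.20034 × 2048/5.68 = 432.7986.
Truncating gives code 432.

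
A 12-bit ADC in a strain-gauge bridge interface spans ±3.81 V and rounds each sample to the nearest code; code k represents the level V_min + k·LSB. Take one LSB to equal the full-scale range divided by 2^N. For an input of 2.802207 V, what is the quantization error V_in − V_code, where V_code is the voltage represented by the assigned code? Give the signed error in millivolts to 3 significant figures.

+0.518 mV

Span: 3.81 V − (-3.81 V) = 7.62 V. LSB = 7.62 V / 2^12 ≈ 1.860 mV.
(2.802207 − (-3.81)) / LSB = 6.612207 × 4096/7.62 = 3554.2782. Nearest integer: k = 3554.
V_code = V_min + k × range/2^12 = -3.81 + 3554 × 7.62/4096 = 2.801689453 V.
Error = V_in − V_code = 2.802207 − (2.801689453) = +0.518 mV.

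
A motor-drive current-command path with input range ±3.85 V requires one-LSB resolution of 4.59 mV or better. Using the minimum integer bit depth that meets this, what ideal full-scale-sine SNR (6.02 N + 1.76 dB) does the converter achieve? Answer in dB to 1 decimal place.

The full-scale span is 3.85 − (-3.85) = 7.7 V.
Required number of levels: 7.7/4.59 mV = 1677.6; smallest N with 2^N ≥ that is 11.
Ideal SNR at N = 11: 6.02·11 + 1.76 = 68.0 dB.

68.0 dB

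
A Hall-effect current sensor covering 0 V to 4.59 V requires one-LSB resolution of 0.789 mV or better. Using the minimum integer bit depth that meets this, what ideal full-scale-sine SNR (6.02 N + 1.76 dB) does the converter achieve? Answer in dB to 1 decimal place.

Span = 4.59 V.
4.59 V / 0.789 mV = 5817. Since 2^12 = 4096 and 2^13 = 8192, N = 13.
6.02(13) + 1.76 = 80.02 dB.

80.0 dB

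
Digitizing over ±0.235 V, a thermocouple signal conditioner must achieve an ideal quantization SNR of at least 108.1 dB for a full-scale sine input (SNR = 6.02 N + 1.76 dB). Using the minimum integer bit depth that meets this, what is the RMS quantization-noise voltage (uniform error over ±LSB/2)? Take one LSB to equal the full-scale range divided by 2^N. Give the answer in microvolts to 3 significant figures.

The full-scale span is 0.235 − (-0.235) = 0.47 V.
N ≥ (108.1 − 1.76)/6.02 = 17.664 → N_min = 18.
LSB = 0.47 V ÷ 2^18 = 0.47/262144 V = 1.7929 µV.
σ_q = LSB/√12 = 1.7929 µV/3.4641 = 0.518 µV.

0.518 µV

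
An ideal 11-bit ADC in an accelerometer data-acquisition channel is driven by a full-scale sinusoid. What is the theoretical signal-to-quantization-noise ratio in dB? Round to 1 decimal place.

68.0 dB

6.02(11) + 1.76 = 66.22 + 1.76 = 67.98 dB.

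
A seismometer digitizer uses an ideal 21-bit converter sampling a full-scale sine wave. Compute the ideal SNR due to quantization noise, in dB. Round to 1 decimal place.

128.2 dB

Ideal quantization SNR: 6.02 × 21 + 1.76 dB = 128.2 dB.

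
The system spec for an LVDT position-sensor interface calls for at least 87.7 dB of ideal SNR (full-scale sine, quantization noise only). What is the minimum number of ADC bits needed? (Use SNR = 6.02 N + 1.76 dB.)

15 bits

N ≥ (87.7 − 1.76)/6.02 = 14.276 → N_min = 15.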